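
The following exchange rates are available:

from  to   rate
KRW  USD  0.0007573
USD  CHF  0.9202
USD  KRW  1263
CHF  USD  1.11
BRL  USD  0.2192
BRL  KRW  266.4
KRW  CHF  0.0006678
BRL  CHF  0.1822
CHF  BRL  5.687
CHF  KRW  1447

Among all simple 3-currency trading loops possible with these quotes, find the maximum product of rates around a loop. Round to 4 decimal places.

1.1471

BRL→USD→CHF→BRL: 0.2192 × 0.9202 × 5.687 = 1.14711
BRL→KRW→CHF→BRL: 266.4 × 0.0006678 × 5.687 = 1.01173
CHF→KRW→USD→CHF: 1447 × 0.0007573 × 0.9202 = 1.00837
CHF→USD→KRW→CHF: 1.11 × 1263 × 0.0006678 = 0.93621
Maximum is BRL→USD→CHF→BRL at 1.1471; arbitrage exists.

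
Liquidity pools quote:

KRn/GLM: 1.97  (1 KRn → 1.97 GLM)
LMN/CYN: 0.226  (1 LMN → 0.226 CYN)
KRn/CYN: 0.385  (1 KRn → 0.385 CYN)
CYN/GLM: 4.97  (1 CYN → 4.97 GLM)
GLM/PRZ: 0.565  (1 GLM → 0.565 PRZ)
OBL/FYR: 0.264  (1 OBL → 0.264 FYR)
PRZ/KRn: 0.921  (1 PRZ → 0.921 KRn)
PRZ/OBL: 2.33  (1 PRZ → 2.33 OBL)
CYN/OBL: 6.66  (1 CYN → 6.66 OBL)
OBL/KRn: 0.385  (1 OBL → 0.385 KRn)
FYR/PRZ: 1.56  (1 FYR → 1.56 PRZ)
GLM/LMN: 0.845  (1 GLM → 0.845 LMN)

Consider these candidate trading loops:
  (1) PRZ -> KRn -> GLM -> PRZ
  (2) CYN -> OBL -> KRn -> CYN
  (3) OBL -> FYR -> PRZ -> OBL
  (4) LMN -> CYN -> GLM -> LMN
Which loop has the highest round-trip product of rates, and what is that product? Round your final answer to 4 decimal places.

1.0251

(1) 0.921 × 1.97 × 0.565 = 1.02512
(2) 6.66 × 0.385 × 0.385 = 0.98718
(3) 0.264 × 1.56 × 2.33 = 0.95959
(4) 0.226 × 4.97 × 0.845 = 0.94912
Highest is cycle (1) at 1.0251 (>1, arbitrage).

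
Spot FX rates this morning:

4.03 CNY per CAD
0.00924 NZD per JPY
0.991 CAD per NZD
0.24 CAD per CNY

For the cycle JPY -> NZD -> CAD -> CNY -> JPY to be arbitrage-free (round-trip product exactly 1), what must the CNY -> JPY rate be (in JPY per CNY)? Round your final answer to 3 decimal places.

27.099

Known legs of the cycle: 0.00924 × 0.991 × 4.03 = 0.0369020652
For no arbitrage the full-cycle product must be 1, so the missing rate is 1 / 0.0369020652 ≈ 27.09875.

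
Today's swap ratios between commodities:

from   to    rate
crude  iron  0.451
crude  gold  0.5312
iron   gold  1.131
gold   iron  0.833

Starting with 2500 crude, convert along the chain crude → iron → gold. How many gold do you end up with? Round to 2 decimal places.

1275.20

2500 crude × 0.451 = 1127.5 iron
1127.5 iron × 1.131 = 1275.2025 gold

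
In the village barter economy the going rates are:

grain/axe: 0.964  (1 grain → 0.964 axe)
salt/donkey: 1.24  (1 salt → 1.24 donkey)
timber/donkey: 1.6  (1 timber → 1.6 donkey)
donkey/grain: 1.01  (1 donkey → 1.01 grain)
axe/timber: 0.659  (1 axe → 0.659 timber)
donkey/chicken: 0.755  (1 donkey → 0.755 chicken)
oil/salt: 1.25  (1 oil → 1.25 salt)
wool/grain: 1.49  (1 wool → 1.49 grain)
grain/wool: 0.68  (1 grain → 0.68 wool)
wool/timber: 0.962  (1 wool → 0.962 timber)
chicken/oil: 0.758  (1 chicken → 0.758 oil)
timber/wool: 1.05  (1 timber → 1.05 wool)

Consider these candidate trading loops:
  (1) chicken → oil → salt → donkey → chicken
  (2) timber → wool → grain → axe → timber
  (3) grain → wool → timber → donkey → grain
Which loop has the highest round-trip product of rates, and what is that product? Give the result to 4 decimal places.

1.0571

(1) 0.758 × 1.25 × 1.24 × 0.755 = 0.88705
(2) 1.05 × 1.49 × 0.964 × 0.659 = 0.99389
(3) 0.68 × 0.962 × 1.6 × 1.01 = 1.05712
Highest is cycle (3) at 1.0571 (>1, arbitrage).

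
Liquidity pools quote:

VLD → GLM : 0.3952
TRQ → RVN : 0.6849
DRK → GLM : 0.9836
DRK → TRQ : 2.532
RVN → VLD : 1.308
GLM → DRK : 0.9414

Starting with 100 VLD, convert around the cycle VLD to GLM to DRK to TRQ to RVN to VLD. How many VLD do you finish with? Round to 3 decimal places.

84.390

100 VLD × 0.3952 = 39.52 GLM
39.52 GLM × 0.9414 = 37.204128 DRK
37.204128 DRK × 2.532 = 94.200852096 TRQ
94.200852096 TRQ × 0.6849 = 64.5181636005504 RVN
64.5181636005504 RVN × 1.308 = 84.3897579895199232 VLD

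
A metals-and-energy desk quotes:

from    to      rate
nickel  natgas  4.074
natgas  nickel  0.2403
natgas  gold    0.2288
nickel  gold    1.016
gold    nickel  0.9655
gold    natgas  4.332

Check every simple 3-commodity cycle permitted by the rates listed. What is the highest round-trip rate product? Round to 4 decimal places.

nickel→gold→natgas→nickel: 1.016 × 4.332 × 0.2403 = 1.05764
nickel→natgas→gold→nickel: 4.074 × 0.2288 × 0.9655 = 0.89997
Maximum is nickel→gold→natgas→nickel at 1.0576; arbitrage exists.

1.0576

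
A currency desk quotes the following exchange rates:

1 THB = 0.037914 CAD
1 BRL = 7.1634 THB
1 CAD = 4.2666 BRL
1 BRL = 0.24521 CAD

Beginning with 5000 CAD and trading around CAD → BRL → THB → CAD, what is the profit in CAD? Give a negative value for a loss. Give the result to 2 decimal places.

5000 CAD × 4.2666 = 21333 BRL
21333 BRL × 7.1634 = 152816.8122 THB
152816.8122 THB × 0.037914 = 5793.8966177508 CAD
Net change: 5793.8966177508 − 5000 = 793.8966177508 CAD

793.90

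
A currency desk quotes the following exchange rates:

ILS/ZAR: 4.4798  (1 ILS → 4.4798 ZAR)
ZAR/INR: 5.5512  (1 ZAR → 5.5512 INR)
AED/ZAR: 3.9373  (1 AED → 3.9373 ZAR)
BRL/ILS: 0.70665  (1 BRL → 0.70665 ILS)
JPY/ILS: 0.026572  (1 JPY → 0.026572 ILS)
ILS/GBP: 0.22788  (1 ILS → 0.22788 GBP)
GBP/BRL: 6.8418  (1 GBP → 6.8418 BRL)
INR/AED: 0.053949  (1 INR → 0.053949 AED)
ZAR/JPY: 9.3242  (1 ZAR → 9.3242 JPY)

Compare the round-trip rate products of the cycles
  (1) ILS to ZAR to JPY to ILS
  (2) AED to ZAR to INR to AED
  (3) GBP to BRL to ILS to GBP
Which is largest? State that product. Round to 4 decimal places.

(1) 4.4798 × 9.3242 × 0.026572 = 1.10993
(2) 3.9373 × 5.5512 × 0.053949 = 1.17915
(3) 6.8418 × 0.70665 × 0.22788 = 1.10174
Highest is cycle (2) at 1.1791 (>1, arbitrage).

1.1791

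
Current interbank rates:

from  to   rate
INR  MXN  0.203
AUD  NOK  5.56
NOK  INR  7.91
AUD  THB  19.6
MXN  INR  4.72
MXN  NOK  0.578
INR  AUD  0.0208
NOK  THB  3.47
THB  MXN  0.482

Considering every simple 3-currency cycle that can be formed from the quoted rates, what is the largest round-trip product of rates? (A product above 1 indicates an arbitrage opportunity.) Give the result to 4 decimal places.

MXN→NOK→THB→MXN: 0.578 × 3.47 × 0.482 = 0.96673
MXN→NOK→INR→MXN: 0.578 × 7.91 × 0.203 = 0.92811
NOK→INR→AUD→NOK: 7.91 × 0.0208 × 5.56 = 0.91478
Maximum is MXN→NOK→THB→MXN at 0.9667; no arbitrage — every cycle loses value.

0.9667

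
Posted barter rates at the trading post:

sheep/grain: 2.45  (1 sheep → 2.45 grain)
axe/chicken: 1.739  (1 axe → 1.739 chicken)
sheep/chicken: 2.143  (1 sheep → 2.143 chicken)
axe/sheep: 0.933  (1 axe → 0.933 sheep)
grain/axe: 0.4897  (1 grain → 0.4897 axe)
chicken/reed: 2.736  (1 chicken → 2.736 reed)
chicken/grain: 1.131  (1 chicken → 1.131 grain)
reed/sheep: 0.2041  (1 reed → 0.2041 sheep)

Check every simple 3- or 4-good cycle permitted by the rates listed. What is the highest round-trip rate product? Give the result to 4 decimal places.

chicken→reed→sheep→chicken: 2.736 × 0.2041 × 2.143 = 1.19669
axe→sheep→grain→axe: 0.933 × 2.45 × 0.4897 = 1.11938
axe→sheep→chicken→grain→axe: 0.933 × 2.143 × 1.131 × 0.4897 = 1.10738
axe→chicken→grain→axe: 1.739 × 1.131 × 0.4897 = 0.96315
Maximum is chicken→reed→sheep→chicken at 1.1967; arbitrage exists.

1.1967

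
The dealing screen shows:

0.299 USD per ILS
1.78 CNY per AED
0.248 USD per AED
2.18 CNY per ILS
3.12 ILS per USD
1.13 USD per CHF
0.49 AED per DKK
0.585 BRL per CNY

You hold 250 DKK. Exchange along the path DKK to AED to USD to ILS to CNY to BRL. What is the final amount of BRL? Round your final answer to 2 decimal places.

120.88

250 DKK × 0.49 = 122.5 AED
122.5 AED × 0.248 = 30.38 USD
30.38 USD × 3.12 = 94.7856 ILS
94.7856 ILS × 2.18 = 206.632608 CNY
206.632608 CNY × 0.585 = 120.88007568 BRL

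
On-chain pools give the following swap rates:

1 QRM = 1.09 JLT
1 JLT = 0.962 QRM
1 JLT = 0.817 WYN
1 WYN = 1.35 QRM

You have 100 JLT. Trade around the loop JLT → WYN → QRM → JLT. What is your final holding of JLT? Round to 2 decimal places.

120.22

100 JLT × 0.817 = 81.7 WYN
81.7 WYN × 1.35 = 110.295 QRM
110.295 QRM × 1.09 = 120.22155 JLT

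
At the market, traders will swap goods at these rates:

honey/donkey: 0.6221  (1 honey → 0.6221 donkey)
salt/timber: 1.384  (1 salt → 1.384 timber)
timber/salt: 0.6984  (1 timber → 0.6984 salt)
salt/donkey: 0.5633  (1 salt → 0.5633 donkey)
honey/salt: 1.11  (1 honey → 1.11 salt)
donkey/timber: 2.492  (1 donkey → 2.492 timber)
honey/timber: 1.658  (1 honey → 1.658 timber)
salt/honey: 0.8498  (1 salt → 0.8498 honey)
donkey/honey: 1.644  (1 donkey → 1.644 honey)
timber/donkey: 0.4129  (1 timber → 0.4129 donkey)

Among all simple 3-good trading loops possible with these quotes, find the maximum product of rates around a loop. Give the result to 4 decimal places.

1.1255

timber→donkey→honey→timber: 0.4129 × 1.644 × 1.658 = 1.12546
donkey→honey→salt→donkey: 1.644 × 1.11 × 0.5633 = 1.02793
timber→salt→honey→timber: 0.6984 × 0.8498 × 1.658 = 0.98402
timber→salt→donkey→timber: 0.6984 × 0.5633 × 2.492 = 0.98037
Maximum is timber→donkey→honey→timber at 1.1255; arbitrage exists.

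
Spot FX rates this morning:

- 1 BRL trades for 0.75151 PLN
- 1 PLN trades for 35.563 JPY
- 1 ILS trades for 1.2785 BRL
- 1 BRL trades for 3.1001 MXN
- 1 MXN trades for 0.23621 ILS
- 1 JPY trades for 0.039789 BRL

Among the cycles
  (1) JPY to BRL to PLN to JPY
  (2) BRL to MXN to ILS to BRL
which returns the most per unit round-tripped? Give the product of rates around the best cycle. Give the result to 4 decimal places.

(1) 0.039789 × 0.75151 × 35.563 = 1.06340
(2) 3.1001 × 0.23621 × 1.2785 = 0.93621
Highest is cycle (1) at 1.0634 (>1, arbitrage).

1.0634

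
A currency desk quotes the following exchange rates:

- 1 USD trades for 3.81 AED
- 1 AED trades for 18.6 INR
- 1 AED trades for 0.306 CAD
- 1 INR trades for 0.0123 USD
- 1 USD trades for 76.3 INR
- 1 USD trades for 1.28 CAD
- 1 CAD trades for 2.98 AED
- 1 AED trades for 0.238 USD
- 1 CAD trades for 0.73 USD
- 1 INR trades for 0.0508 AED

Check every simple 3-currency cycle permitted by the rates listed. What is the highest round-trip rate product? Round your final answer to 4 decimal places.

0.9225

AED→USD→INR→AED: 0.238 × 76.3 × 0.0508 = 0.92250
AED→USD→CAD→AED: 0.238 × 1.28 × 2.98 = 0.90783
AED→INR→USD→AED: 18.6 × 0.0123 × 3.81 = 0.87165
AED→CAD→USD→AED: 0.306 × 0.73 × 3.81 = 0.85108
Maximum is AED→USD→INR→AED at 0.9225; no arbitrage — every cycle loses value.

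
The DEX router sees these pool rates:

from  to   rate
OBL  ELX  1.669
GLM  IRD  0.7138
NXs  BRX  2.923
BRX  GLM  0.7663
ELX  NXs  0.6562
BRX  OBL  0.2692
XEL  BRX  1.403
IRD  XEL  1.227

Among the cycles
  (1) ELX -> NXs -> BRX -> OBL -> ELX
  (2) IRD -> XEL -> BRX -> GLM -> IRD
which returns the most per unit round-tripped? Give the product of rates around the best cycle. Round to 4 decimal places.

(1) 0.6562 × 2.923 × 0.2692 × 1.669 = 0.86178
(2) 1.227 × 1.403 × 0.7663 × 0.7138 = 0.94162
Highest is cycle (2) at 0.9416 (≤1, no arbitrage).

0.9416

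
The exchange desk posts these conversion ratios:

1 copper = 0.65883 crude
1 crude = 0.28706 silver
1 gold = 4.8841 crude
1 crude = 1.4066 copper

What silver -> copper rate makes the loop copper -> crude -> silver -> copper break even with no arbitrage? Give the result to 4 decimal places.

5.2875

Known legs of the cycle: 0.65883 × 0.28706 = 0.1891237398
For no arbitrage the full-cycle product must be 1, so the missing rate is 1 / 0.1891237398 ≈ 5.287543.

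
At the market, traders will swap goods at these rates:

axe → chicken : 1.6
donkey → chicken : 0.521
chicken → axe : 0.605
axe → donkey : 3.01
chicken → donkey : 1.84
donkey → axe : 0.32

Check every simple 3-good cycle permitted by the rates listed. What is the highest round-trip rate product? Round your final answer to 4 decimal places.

0.9488

axe→donkey→chicken→axe: 3.01 × 0.521 × 0.605 = 0.94877
axe→chicken→donkey→axe: 1.6 × 1.84 × 0.32 = 0.94208
Maximum is axe→donkey→chicken→axe at 0.9488; no arbitrage — every cycle loses value.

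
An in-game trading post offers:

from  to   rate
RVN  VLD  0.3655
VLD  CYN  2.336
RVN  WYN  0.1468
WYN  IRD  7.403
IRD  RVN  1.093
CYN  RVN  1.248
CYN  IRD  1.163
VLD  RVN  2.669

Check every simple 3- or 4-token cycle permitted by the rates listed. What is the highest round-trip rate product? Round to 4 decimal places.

1.1878

WYN→IRD→RVN→WYN: 7.403 × 1.093 × 0.1468 = 1.18783
VLD→CYN→IRD→RVN→VLD: 2.336 × 1.163 × 1.093 × 0.3655 = 1.08533
VLD→CYN→RVN→VLD: 2.336 × 1.248 × 0.3655 = 1.06555
Maximum is WYN→IRD→RVN→WYN at 1.1878; arbitrage exists.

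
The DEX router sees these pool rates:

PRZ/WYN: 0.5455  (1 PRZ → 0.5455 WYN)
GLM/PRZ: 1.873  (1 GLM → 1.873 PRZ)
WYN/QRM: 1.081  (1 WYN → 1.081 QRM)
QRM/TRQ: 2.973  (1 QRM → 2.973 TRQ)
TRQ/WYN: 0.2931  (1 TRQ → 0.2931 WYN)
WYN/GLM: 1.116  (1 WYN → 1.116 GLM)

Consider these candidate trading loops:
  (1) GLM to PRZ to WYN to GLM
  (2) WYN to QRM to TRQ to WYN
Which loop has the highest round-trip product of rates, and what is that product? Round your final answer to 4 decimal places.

(1) 1.873 × 0.5455 × 1.116 = 1.14024
(2) 1.081 × 2.973 × 0.2931 = 0.94197
Highest is cycle (1) at 1.1402 (>1, arbitrage).

1.1402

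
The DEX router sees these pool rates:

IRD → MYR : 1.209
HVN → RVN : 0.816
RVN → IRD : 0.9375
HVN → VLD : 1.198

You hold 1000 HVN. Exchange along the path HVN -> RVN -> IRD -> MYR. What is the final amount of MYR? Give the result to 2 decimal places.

1000 HVN × 0.816 = 816 RVN
816 RVN × 0.9375 = 765 IRD
765 IRD × 1.209 = 924.885 MYR

924.89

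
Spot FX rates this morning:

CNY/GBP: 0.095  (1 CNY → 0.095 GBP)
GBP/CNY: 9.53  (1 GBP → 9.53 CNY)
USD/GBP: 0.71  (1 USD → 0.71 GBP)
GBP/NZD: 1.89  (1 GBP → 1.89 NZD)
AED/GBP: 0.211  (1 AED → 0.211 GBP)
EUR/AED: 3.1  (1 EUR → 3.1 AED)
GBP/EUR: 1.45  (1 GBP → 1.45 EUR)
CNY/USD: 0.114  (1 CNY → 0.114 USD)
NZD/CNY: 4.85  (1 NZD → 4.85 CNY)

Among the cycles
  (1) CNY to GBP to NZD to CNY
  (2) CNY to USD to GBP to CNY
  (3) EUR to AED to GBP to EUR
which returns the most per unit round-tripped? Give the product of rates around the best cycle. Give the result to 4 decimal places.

0.9484

(1) 0.095 × 1.89 × 4.85 = 0.87082
(2) 0.114 × 0.71 × 9.53 = 0.77136
(3) 3.1 × 0.211 × 1.45 = 0.94845
Highest is cycle (3) at 0.9484 (≤1, no arbitrage).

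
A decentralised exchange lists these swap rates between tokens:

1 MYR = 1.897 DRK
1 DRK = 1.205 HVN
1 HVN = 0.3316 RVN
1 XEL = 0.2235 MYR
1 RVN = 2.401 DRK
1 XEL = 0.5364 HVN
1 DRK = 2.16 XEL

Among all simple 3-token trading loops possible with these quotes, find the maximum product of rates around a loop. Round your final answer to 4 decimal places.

HVN→RVN→DRK→HVN: 0.3316 × 2.401 × 1.205 = 0.95939
XEL→MYR→DRK→XEL: 0.2235 × 1.897 × 2.16 = 0.91580
Maximum is HVN→RVN→DRK→HVN at 0.9594; no arbitrage — every cycle loses value.

0.9594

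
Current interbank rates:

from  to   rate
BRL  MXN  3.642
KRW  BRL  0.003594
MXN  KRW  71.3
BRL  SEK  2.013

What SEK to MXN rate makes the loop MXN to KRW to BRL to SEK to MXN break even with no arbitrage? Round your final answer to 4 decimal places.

Known legs of the cycle: 71.3 × 0.003594 × 2.013 = 0.5158356786
For no arbitrage the full-cycle product must be 1, so the missing rate is 1 / 0.5158356786 ≈ 1.938602.

1.9386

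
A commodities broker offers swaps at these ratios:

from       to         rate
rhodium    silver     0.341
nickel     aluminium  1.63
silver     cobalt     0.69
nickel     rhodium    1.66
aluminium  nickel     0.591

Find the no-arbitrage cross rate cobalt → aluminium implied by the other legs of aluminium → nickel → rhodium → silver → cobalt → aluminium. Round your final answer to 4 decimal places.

Known legs of the cycle: 0.591 × 1.66 × 0.341 × 0.69 = 0.2308336074
For no arbitrage the full-cycle product must be 1, so the missing rate is 1 / 0.2308336074 ≈ 4.332125.

4.3321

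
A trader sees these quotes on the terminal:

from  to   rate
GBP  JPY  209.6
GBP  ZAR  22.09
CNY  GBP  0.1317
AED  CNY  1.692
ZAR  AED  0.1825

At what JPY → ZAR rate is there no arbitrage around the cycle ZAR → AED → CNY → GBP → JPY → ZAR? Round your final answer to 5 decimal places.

Known legs of the cycle: 0.1825 × 1.692 × 0.1317 × 209.6 = 8.5239379728
For no arbitrage the full-cycle product must be 1, so the missing rate is 1 / 8.5239379728 ≈ 0.1173167.

0.11732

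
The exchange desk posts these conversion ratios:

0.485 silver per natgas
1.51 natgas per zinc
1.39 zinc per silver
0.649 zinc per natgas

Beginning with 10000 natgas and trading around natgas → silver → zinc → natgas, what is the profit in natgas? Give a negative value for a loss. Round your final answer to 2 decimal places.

10000 natgas × 0.485 = 4850 silver
4850 silver × 1.39 = 6741.5 zinc
6741.5 zinc × 1.51 = 10179.665 natgas
Net change: 10179.665 − 10000 = 179.665 natgas

179.67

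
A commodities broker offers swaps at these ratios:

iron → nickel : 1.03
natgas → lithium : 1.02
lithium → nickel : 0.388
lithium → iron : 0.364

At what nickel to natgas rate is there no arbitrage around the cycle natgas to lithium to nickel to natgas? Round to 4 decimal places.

Known legs of the cycle: 1.02 × 0.388 = 0.39576
For no arbitrage the full-cycle product must be 1, so the missing rate is 1 / 0.39576 ≈ 2.526784.

2.5268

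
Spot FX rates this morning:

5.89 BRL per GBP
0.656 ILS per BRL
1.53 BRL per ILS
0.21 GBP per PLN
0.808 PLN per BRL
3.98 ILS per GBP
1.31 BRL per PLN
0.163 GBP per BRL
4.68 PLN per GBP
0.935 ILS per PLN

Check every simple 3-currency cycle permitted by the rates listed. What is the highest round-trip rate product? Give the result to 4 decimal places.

BRL→PLN→ILS→BRL: 0.808 × 0.935 × 1.53 = 1.15588
BRL→PLN→GBP→BRL: 0.808 × 0.21 × 5.89 = 0.99942
BRL→GBP→PLN→BRL: 0.163 × 4.68 × 1.31 = 0.99932
BRL→GBP→ILS→BRL: 0.163 × 3.98 × 1.53 = 0.99257
Maximum is BRL→PLN→ILS→BRL at 1.1559; arbitrage exists.

1.1559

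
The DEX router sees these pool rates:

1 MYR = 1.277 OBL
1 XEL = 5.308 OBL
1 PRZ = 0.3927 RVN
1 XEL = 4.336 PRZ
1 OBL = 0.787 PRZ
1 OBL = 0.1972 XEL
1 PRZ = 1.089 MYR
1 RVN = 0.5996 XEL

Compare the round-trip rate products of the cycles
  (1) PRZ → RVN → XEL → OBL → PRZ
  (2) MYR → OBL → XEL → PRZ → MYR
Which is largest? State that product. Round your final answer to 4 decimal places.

(1) 0.3927 × 0.5996 × 5.308 × 0.787 = 0.98362
(2) 1.277 × 0.1972 × 4.336 × 1.089 = 1.18909
Highest is cycle (2) at 1.1891 (>1, arbitrage).

1.1891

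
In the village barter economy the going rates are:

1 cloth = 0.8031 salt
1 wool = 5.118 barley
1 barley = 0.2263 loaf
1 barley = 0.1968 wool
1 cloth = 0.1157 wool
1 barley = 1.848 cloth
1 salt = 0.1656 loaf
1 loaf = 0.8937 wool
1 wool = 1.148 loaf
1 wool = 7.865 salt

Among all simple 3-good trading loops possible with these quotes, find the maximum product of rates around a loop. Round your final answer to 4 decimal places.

1.1640

salt→loaf→wool→salt: 0.1656 × 0.8937 × 7.865 = 1.16399
cloth→wool→barley→cloth: 0.1157 × 5.118 × 1.848 = 1.09430
barley→loaf→wool→barley: 0.2263 × 0.8937 × 5.118 = 1.03509
Maximum is salt→loaf→wool→salt at 1.1640; arbitrage exists.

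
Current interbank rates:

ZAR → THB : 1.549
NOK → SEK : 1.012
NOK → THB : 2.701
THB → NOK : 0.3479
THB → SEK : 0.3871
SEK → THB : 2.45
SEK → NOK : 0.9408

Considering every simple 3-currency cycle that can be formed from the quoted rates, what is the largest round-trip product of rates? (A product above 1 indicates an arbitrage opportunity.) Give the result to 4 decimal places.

THB→SEK→NOK→THB: 0.3871 × 0.9408 × 2.701 = 0.98366
THB→NOK→SEK→THB: 0.3479 × 1.012 × 2.45 = 0.86258
Maximum is THB→SEK→NOK→THB at 0.9837; no arbitrage — every cycle loses value.

0.9837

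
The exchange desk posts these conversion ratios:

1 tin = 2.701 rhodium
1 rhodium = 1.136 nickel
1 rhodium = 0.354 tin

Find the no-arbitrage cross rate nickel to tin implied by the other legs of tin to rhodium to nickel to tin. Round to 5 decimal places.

Known legs of the cycle: 2.701 × 1.136 = 3.068336
For no arbitrage the full-cycle product must be 1, so the missing rate is 1 / 3.068336 ≈ 0.3259095.

0.32591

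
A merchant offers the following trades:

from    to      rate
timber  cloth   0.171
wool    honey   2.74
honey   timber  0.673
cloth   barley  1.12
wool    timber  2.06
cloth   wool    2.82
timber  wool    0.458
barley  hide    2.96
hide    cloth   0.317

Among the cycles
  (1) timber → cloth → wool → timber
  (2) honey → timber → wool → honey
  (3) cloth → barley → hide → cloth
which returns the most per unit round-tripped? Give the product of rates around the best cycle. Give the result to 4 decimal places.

1.0509

(1) 0.171 × 2.82 × 2.06 = 0.99337
(2) 0.673 × 0.458 × 2.74 = 0.84456
(3) 1.12 × 2.96 × 0.317 = 1.05092
Highest is cycle (3) at 1.0509 (>1, arbitrage).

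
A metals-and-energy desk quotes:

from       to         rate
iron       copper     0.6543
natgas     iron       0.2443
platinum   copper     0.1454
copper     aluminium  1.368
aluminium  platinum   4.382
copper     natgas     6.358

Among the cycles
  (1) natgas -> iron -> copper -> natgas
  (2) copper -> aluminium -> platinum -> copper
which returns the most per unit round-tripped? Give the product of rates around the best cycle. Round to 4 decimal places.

1.0163

(1) 0.2443 × 0.6543 × 6.358 = 1.01630
(2) 1.368 × 4.382 × 0.1454 = 0.87161
Highest is cycle (1) at 1.0163 (>1, arbitrage).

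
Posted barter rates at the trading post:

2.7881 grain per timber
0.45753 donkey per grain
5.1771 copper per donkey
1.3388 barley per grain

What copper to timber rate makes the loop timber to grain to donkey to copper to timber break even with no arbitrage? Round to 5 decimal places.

Known legs of the cycle: 2.7881 × 0.45753 × 5.1771 = 6.6041127015003
For no arbitrage the full-cycle product must be 1, so the missing rate is 1 / 6.6041127015003 ≈ 0.1514208.

0.15142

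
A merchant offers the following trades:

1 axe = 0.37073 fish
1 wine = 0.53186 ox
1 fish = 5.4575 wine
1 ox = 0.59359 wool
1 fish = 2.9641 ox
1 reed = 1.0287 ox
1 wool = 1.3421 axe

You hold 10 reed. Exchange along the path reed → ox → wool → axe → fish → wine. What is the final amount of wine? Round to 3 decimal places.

10 reed × 1.0287 = 10.287 ox
10.287 ox × 0.59359 = 6.10626033 wool
6.10626033 wool × 1.3421 = 8.195211988893 axe
8.195211988893 axe × 0.37073 = 3.03821094064230189 fish
3.03821094064230189 fish × 5.4575 = 16.581036208555362564675 wine

16.581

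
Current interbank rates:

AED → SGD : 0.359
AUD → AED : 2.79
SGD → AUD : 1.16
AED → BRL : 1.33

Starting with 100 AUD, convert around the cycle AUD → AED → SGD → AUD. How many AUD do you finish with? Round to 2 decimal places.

116.19

100 AUD × 2.79 = 279 AED
279 AED × 0.359 = 100.161 SGD
100.161 SGD × 1.16 = 116.18676 AUD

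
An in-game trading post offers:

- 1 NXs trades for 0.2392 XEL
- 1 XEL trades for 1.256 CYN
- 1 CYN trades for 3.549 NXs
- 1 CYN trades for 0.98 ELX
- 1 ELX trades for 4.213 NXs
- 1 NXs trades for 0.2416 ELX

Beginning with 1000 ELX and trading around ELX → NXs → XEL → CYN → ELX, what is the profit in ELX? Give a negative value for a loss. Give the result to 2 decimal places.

1000 ELX × 4.213 = 4213 NXs
4213 NXs × 0.2392 = 1007.7496 XEL
1007.7496 XEL × 1.256 = 1265.7334976 CYN
1265.7334976 CYN × 0.98 = 1240.418827648 ELX
Net change: 1240.418827648 − 1000 = 240.418827648 ELX

240.42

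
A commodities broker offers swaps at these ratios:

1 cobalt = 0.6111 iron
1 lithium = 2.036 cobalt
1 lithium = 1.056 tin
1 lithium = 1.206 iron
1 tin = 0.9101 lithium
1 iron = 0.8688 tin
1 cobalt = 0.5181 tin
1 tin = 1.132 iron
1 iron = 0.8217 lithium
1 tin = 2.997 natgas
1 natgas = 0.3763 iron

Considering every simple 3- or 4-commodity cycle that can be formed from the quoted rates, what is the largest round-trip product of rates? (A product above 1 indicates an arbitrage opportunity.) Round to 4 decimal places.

1.0224

lithium→cobalt→iron→lithium: 2.036 × 0.6111 × 0.8217 = 1.02236
lithium→cobalt→iron→tin→lithium: 2.036 × 0.6111 × 0.8688 × 0.9101 = 0.98378
lithium→tin→iron→lithium: 1.056 × 1.132 × 0.8217 = 0.98225
lithium→cobalt→tin→iron→lithium: 2.036 × 0.5181 × 1.132 × 0.8217 = 0.98119
iron→tin→natgas→iron: 0.8688 × 2.997 × 0.3763 = 0.97981
lithium→tin→natgas→iron→lithium: 1.056 × 2.997 × 0.3763 × 0.8217 = 0.97858
lithium→cobalt→tin→lithium: 2.036 × 0.5181 × 0.9101 = 0.96002
lithium→iron→tin→lithium: 1.206 × 0.8688 × 0.9101 = 0.95358
Maximum is lithium→cobalt→iron→lithium at 1.0224; arbitrage exists.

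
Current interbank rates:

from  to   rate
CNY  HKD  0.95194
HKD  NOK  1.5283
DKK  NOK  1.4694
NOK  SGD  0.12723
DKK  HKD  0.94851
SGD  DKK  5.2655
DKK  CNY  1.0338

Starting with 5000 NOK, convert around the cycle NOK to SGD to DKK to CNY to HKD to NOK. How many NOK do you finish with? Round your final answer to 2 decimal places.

5000 NOK × 0.12723 = 636.15 SGD
636.15 SGD × 5.2655 = 3349.647825 DKK
3349.647825 DKK × 1.0338 = 3462.865921485 CNY
3462.865921485 CNY × 0.95194 = 3296.4405852984309 HKD
3296.4405852984309 HKD × 1.5283 = 5037.95014651159194447 NOK

5037.95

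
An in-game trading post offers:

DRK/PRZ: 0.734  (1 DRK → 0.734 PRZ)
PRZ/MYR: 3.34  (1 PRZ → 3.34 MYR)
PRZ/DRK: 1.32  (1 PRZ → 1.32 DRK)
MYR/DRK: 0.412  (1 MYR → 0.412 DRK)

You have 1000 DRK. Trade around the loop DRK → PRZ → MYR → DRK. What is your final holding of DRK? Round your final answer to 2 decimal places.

1000 DRK × 0.734 = 734 PRZ
734 PRZ × 3.34 = 2451.56 MYR
2451.56 MYR × 0.412 = 1010.04272 DRK

1010.04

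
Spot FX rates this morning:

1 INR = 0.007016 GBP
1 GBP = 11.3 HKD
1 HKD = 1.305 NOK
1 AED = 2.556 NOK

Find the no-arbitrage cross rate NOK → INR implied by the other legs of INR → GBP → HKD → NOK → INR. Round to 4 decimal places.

Known legs of the cycle: 0.007016 × 11.3 × 1.305 = 0.103461444
For no arbitrage the full-cycle product must be 1, so the missing rate is 1 / 0.103461444 ≈ 9.665436.

9.6654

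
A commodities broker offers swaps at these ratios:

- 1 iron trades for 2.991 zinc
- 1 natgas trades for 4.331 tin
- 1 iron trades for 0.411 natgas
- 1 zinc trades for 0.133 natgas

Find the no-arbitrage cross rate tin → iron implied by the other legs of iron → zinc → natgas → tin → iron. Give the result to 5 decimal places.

Known legs of the cycle: 2.991 × 0.133 × 4.331 = 1.722884793
For no arbitrage the full-cycle product must be 1, so the missing rate is 1 / 1.722884793 ≈ 0.5804219.

0.58042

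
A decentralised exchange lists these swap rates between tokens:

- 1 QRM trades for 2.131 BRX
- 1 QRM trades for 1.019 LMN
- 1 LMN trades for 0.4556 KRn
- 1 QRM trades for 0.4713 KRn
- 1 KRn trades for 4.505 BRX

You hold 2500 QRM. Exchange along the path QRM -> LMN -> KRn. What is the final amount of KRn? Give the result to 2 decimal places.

1160.64

2500 QRM × 1.019 = 2547.5 LMN
2547.5 LMN × 0.4556 = 1160.641 KRn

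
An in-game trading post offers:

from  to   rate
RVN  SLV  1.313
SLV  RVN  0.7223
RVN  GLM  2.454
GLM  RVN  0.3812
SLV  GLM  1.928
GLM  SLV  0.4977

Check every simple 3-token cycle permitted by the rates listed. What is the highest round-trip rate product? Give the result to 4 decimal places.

0.9650

SLV→GLM→RVN→SLV: 1.928 × 0.3812 × 1.313 = 0.96499
SLV→RVN→GLM→SLV: 0.7223 × 2.454 × 0.4977 = 0.88219
Maximum is SLV→GLM→RVN→SLV at 0.9650; no arbitrage — every cycle loses value.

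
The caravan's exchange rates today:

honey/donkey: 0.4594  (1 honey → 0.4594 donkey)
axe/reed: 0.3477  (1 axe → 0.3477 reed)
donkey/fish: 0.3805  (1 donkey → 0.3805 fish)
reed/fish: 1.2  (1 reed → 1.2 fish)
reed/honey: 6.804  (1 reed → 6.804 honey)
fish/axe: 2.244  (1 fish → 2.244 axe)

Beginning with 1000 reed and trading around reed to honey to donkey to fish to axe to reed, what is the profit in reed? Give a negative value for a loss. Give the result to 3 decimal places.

-72.022

1000 reed × 6.804 = 6804 honey
6804 honey × 0.4594 = 3125.7576 donkey
3125.7576 donkey × 0.3805 = 1189.3507668 fish
1189.3507668 fish × 2.244 = 2668.9031206992 axe
2668.9031206992 axe × 0.3477 = 927.97761506711184 reed
Net change: 927.97761506711184 − 1000 = -72.02238493288816 reed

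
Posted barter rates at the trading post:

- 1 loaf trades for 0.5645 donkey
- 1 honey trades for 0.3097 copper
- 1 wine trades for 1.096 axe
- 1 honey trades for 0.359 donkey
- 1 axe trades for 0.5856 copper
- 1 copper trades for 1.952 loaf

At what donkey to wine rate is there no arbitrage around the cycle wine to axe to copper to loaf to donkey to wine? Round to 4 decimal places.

1.4140

Known legs of the cycle: 1.096 × 0.5856 × 1.952 × 0.5645 = 0.7072213807104
For no arbitrage the full-cycle product must be 1, so the missing rate is 1 / 0.7072213807104 ≈ 1.413984.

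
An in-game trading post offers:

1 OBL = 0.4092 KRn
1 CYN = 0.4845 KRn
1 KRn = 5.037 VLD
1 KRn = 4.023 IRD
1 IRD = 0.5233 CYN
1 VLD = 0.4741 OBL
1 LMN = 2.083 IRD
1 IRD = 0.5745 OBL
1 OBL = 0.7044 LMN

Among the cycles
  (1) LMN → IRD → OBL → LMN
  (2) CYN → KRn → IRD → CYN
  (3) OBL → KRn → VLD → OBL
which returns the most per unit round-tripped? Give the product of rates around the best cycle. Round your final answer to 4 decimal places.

(1) 2.083 × 0.5745 × 0.7044 = 0.84294
(2) 0.4845 × 4.023 × 0.5233 = 1.01999
(3) 0.4092 × 5.037 × 0.4741 = 0.97719
Highest is cycle (2) at 1.0200 (>1, arbitrage).

1.0200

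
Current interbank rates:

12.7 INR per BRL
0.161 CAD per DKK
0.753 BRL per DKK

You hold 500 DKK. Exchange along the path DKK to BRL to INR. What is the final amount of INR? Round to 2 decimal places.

500 DKK × 0.753 = 376.5 BRL
376.5 BRL × 12.7 = 4781.55 INR

4781.55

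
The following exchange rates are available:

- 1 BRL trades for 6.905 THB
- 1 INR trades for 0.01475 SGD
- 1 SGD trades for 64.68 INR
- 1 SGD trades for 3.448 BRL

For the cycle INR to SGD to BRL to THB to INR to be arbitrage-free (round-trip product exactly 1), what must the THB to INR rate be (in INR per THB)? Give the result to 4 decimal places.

Known legs of the cycle: 0.01475 × 3.448 × 6.905 = 0.35117449
For no arbitrage the full-cycle product must be 1, so the missing rate is 1 / 0.35117449 ≈ 2.847587.

2.8476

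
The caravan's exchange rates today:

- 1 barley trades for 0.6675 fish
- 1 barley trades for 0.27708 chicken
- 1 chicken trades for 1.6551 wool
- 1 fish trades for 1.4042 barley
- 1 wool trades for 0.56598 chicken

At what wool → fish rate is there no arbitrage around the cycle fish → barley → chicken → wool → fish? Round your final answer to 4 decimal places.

1.5529

Known legs of the cycle: 1.4042 × 0.27708 × 1.6551 = 0.6439592506536
For no arbitrage the full-cycle product must be 1, so the missing rate is 1 / 0.6439592506536 ≈ 1.552893.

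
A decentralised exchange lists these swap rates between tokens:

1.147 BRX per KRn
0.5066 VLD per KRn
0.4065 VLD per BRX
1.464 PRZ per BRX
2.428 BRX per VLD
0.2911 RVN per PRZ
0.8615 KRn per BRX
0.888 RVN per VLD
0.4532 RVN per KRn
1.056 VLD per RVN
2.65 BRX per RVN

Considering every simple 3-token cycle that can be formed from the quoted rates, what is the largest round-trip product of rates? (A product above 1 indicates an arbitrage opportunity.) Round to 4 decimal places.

RVN→BRX→PRZ→RVN: 2.65 × 1.464 × 0.2911 = 1.12935
KRn→VLD→BRX→KRn: 0.5066 × 2.428 × 0.8615 = 1.05967
RVN→BRX→KRn→RVN: 2.65 × 0.8615 × 0.4532 = 1.03464
RVN→BRX→VLD→RVN: 2.65 × 0.4065 × 0.888 = 0.95658
Maximum is RVN→BRX→PRZ→RVN at 1.1294; arbitrage exists.

1.1294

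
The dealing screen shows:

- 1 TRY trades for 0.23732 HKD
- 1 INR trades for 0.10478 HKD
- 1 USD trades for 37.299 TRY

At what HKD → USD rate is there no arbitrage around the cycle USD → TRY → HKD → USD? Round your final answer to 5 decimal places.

0.11297

Known legs of the cycle: 37.299 × 0.23732 = 8.85179868
For no arbitrage the full-cycle product must be 1, so the missing rate is 1 / 8.85179868 ≈ 0.1129714.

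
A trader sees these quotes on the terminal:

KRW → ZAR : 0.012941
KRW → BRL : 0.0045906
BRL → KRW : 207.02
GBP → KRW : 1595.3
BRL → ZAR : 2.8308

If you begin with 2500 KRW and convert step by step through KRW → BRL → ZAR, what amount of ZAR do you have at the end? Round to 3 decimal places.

2500 KRW × 0.0045906 = 11.4765 BRL
11.4765 BRL × 2.8308 = 32.4876762 ZAR

32.488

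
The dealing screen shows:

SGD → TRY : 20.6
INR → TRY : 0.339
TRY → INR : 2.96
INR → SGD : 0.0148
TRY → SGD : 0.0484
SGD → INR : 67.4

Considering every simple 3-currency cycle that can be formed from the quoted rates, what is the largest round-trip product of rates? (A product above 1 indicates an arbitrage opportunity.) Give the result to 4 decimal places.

INR→TRY→SGD→INR: 0.339 × 0.0484 × 67.4 = 1.10587
INR→SGD→TRY→INR: 0.0148 × 20.6 × 2.96 = 0.90244
Maximum is INR→TRY→SGD→INR at 1.1059; arbitrage exists.

1.1059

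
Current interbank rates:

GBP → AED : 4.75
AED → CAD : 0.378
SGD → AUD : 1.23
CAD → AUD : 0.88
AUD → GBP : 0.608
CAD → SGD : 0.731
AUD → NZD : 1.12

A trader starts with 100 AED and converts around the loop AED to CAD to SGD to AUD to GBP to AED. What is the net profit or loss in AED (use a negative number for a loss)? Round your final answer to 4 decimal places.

-1.8452

100 AED × 0.378 = 37.8 CAD
37.8 CAD × 0.731 = 27.6318 SGD
27.6318 SGD × 1.23 = 33.987114 AUD
33.987114 AUD × 0.608 = 20.664165312 GBP
20.664165312 GBP × 4.75 = 98.154785232 AED
Net change: 98.154785232 − 100 = -1.845214768 AED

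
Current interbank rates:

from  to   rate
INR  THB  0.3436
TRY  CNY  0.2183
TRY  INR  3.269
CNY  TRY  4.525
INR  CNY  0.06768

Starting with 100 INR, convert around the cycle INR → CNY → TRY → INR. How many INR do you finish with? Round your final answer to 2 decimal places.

100 INR × 0.06768 = 6.768 CNY
6.768 CNY × 4.525 = 30.6252 TRY
30.6252 TRY × 3.269 = 100.1137788 INR

100.11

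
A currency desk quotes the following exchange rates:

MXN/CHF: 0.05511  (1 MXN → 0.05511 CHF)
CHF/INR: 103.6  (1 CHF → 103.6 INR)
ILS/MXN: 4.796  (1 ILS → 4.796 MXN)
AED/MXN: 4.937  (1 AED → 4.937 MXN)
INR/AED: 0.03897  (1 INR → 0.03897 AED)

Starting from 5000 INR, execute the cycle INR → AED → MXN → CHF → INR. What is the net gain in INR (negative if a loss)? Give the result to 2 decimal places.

5000 INR × 0.03897 = 194.85 AED
194.85 AED × 4.937 = 961.97445 MXN
961.97445 MXN × 0.05511 = 53.0144119395 CHF
53.0144119395 CHF × 103.6 = 5492.2930769322 INR
Net change: 5492.2930769322 − 5000 = 492.2930769322 INR

492.29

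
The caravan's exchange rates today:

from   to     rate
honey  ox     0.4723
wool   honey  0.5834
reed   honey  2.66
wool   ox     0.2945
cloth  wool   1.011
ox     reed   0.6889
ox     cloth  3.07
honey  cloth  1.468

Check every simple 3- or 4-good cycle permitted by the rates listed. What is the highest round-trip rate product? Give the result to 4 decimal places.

ox→cloth→wool→ox: 3.07 × 1.011 × 0.2945 = 0.91406
honey→cloth→wool→honey: 1.468 × 1.011 × 0.5834 = 0.86585
ox→reed→honey→ox: 0.6889 × 2.66 × 0.4723 = 0.86548
ox→cloth→wool→honey→ox: 3.07 × 1.011 × 0.5834 × 0.4723 = 0.85521
Maximum is ox→cloth→wool→ox at 0.9141; no arbitrage — every cycle loses value.

0.9141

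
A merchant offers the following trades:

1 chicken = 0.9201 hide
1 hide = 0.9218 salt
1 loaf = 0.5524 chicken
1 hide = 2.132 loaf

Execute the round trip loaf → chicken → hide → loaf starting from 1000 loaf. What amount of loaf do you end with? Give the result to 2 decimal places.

1083.62

1000 loaf × 0.5524 = 552.4 chicken
552.4 chicken × 0.9201 = 508.26324 hide
508.26324 hide × 2.132 = 1083.61722768 loaf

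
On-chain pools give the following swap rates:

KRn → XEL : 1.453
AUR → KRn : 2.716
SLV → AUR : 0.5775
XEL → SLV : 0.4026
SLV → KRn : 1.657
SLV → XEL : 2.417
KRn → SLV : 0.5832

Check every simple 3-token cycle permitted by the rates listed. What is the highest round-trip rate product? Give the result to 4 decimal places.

XEL→SLV→KRn→XEL: 0.4026 × 1.657 × 1.453 = 0.96931
SLV→AUR→KRn→SLV: 0.5775 × 2.716 × 0.5832 = 0.91474
Maximum is XEL→SLV→KRn→XEL at 0.9693; no arbitrage — every cycle loses value.

0.9693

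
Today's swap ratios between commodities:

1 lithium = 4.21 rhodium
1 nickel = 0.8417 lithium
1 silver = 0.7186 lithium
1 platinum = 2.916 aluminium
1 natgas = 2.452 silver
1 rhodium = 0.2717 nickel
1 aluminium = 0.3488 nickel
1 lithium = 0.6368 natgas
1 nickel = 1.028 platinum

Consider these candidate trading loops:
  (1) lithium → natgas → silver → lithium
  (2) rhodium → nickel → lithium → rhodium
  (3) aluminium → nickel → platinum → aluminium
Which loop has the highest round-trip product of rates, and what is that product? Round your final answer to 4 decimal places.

1.1220

(1) 0.6368 × 2.452 × 0.7186 = 1.12205
(2) 0.2717 × 0.8417 × 4.21 = 0.96278
(3) 0.3488 × 1.028 × 2.916 = 1.04558
Highest is cycle (1) at 1.1220 (>1, arbitrage).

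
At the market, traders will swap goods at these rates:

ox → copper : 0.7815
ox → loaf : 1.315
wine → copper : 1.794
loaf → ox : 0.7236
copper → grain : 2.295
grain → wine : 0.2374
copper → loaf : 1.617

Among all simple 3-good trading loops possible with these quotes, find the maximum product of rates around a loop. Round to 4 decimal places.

grain→wine→copper→grain: 0.2374 × 1.794 × 2.295 = 0.97743
loaf→ox→copper→loaf: 0.7236 × 0.7815 × 1.617 = 0.91440
Maximum is grain→wine→copper→grain at 0.9774; no arbitrage — every cycle loses value.

0.9774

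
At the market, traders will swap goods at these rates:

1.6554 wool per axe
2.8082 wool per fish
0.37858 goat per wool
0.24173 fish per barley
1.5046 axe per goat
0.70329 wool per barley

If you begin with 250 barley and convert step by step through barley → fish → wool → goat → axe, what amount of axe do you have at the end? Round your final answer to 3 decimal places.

96.667

250 barley × 0.24173 = 60.4325 fish
60.4325 fish × 2.8082 = 169.7065465 wool
169.7065465 wool × 0.37858 = 64.24750437397 goat
64.24750437397 goat × 1.5046 = 96.666795081075262 axe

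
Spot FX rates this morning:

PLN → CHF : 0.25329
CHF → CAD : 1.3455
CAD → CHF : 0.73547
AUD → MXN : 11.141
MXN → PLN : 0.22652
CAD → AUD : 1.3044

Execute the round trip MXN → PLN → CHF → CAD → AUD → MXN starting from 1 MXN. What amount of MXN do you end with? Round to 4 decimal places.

1 MXN × 0.22652 = 0.22652 PLN
0.22652 PLN × 0.25329 = 0.0573752508 CHF
0.0573752508 CHF × 1.3455 = 0.0771983999514 CAD
0.0771983999514 CAD × 1.3044 = 0.10069759289660616 AUD
0.10069759289660616 AUD × 11.141 = 1.12187188246108922856 MXN

1.1219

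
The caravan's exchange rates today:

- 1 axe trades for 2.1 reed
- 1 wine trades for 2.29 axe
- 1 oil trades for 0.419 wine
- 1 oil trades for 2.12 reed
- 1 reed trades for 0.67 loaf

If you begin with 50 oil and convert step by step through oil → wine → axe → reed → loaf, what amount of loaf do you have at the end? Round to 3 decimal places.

67.502

50 oil × 0.419 = 20.95 wine
20.95 wine × 2.29 = 47.9755 axe
47.9755 axe × 2.1 = 100.74855 reed
100.74855 reed × 0.67 = 67.5015285 loaf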